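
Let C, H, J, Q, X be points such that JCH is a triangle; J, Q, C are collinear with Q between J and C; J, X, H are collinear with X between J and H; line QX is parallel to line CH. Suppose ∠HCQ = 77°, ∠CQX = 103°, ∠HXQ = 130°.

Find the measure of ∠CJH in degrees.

∠CJH = 53°

1. ∠JQX = 77°  [linear pair at Q on JC]
2. ∠JXQ = 50°  [linear pair at X on JH]
3. ∠QJX = 53°  [△JQX]
4. ∠CJH = 53°  [Q on JC, X on JH]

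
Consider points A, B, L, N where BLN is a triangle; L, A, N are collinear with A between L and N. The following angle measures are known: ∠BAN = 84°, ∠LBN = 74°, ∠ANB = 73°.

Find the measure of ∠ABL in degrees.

∠ABL = 51°

1. ∠BAL = 96°  [linear pair at A on LN]
2. ∠BNL = 73°  [A on ray NL]
3. ∠BLN = 33°  [△BLN]
4. ∠ALB = 33°  [A on ray LN]
5. ∠ABL = 51°  [△BLA]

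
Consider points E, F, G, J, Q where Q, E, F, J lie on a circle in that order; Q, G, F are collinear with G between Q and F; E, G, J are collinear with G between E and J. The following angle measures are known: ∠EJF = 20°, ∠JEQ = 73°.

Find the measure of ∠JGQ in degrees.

∠JGQ = 93°

1. ∠JFQ = 73°  [same arc QJ]
2. ∠FGJ = 87°  [△FGJ]
3. ∠JGQ = 93°  [linear pair at G on QF]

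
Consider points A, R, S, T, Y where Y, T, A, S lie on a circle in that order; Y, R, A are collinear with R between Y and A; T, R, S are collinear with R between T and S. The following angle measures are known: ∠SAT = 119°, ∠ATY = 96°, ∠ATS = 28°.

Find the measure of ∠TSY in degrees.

1. ∠AST = 33°  [△TAS]
2. ∠AYT = 33°  [same arc TA]
3. ∠TAY = 51°  [△YTA]
4. ∠TSY = 51°  [same arc YT]

∠TSY = 51°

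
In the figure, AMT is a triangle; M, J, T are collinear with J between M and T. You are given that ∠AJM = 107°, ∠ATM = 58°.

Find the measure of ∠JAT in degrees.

1. ∠AJT = 73°  [linear pair at J on MT]
2. ∠ATJ = 58°  [J on ray TM]
3. ∠JAT = 49°  [△AJT]

∠JAT = 49°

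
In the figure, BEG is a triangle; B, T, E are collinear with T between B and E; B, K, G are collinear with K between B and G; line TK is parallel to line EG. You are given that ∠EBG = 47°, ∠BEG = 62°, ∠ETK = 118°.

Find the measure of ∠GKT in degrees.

1. ∠BGE = 71°  [△BEG]
2. ∠BKT = 71°  [TK∥EG, corresponding at K]
3. ∠GKT = 109°  [linear pair at K on BG]

∠GKT = 109°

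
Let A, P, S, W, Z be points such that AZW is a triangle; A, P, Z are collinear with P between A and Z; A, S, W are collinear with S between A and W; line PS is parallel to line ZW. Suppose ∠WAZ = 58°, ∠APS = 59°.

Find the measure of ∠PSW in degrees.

1. ∠PAS = 58°  [P on AZ, S on AW]
2. ∠ASP = 63°  [△APS]
3. ∠PSW = 117°  [linear pair at S on AW]

∠PSW = 117°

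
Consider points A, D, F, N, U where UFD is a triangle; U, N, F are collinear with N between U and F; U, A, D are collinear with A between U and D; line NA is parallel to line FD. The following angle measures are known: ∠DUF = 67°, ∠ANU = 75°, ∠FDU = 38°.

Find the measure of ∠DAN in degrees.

1. ∠AUN = 67°  [N on UF, A on UD]
2. ∠NAU = 38°  [△UNA]
3. ∠DAN = 142°  [linear pair at A on UD]

∠DAN = 142°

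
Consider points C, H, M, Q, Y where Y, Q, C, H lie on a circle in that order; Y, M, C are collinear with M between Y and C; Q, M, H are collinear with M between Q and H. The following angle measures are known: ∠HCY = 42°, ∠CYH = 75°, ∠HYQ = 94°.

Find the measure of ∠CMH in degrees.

∠CMH = 119°

1. ∠CQH = 75°  [same arc CH]
2. ∠HCQ = 86°  [cyclic YQCH, opposite ∠Y+∠C]
3. ∠CHQ = 19°  [△QCH]
4. ∠CMH = 119°  [△CMH]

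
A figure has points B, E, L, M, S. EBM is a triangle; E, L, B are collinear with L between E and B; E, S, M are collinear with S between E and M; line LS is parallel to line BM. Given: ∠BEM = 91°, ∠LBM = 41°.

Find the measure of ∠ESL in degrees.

∠ESL = 48°

1. ∠EBM = 41°  [L on ray BE]
2. ∠BME = 48°  [△EBM]
3. ∠ESL = 48°  [LS∥BM, corresponding at S]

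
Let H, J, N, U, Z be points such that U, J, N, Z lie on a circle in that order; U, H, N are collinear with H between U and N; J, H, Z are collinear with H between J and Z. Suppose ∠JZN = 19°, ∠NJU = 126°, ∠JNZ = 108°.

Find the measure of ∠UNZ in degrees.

1. ∠NJZ = 53°  [△JNZ]
2. ∠NZU = 54°  [cyclic UJNZ, opposite ∠J+∠Z]
3. ∠NUZ = 53°  [same arc NZ]
4. ∠UNZ = 73°  [△UNZ]

∠UNZ = 73°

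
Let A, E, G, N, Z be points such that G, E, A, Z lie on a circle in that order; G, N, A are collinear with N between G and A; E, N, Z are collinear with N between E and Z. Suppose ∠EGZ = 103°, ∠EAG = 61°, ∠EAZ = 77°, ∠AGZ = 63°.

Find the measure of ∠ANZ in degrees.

∠ANZ = 124°

1. ∠EZG = 61°  [same arc GE]
2. ∠GNZ = 56°  [△GNZ]
3. ∠ANZ = 124°  [linear pair at N on GA]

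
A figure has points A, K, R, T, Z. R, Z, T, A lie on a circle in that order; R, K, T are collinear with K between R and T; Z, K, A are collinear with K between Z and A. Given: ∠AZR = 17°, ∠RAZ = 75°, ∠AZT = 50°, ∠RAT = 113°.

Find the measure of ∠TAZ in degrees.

∠TAZ = 38°

1. ∠ARZ = 88°  [△RZA]
2. ∠ATZ = 92°  [cyclic RZTA, opposite ∠R+∠T]
3. ∠TAZ = 38°  [△ZTA]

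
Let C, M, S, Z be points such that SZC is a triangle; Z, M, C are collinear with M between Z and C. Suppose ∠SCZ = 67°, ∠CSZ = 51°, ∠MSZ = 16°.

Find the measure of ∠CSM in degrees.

∠CSM = 35°

1. ∠CZS = 62°  [△SZC]
2. ∠MCS = 67°  [M on ray CZ]
3. ∠MZS = 62°  [M on ray ZC]
4. ∠SMZ = 102°  [△SZM]
5. ∠CMS = 78°  [linear pair at M on ZC]
6. ∠CSM = 35°  [△SMC]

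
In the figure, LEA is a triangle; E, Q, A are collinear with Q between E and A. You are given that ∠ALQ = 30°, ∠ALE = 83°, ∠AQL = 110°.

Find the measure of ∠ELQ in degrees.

1. ∠LAQ = 40°  [△LQA]
2. ∠EQL = 70°  [linear pair at Q on EA]
3. ∠EAL = 40°  [Q on ray AE]
4. ∠AEL = 57°  [△LEA]
5. ∠LEQ = 57°  [Q on ray EA]
6. ∠ELQ = 53°  [△LEQ]

∠ELQ = 53°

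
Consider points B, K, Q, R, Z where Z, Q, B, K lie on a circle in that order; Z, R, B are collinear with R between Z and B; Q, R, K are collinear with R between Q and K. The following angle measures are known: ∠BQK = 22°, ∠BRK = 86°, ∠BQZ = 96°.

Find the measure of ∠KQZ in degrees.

1. ∠BZK = 22°  [same arc BK]
2. ∠BKZ = 84°  [cyclic ZQBK, opposite ∠Q+∠K]
3. ∠KBZ = 74°  [△ZBK]
4. ∠KQZ = 74°  [same arc ZK]

∠KQZ = 74°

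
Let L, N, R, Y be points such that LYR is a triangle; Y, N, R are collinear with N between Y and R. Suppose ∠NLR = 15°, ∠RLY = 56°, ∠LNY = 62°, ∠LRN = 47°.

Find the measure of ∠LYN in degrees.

∠LYN = 77°

1. ∠LRY = 47°  [N on ray RY]
2. ∠LYR = 77°  [△LYR]
3. ∠LYN = 77°  [N on ray YR]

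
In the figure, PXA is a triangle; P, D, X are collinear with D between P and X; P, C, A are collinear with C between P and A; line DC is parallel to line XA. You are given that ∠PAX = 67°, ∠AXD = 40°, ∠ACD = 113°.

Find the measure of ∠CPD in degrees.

1. ∠AXP = 40°  [D on ray XP]
2. ∠APX = 73°  [△PXA]
3. ∠CPD = 73°  [D on PX, C on PA]

∠CPD = 73°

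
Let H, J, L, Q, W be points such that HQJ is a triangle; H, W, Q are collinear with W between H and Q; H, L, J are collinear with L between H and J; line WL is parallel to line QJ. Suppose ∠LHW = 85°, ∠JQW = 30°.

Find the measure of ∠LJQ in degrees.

∠LJQ = 65°

1. ∠JHQ = 85°  [W on HQ, L on HJ]
2. ∠HQJ = 30°  [W on ray QH]
3. ∠HJQ = 65°  [△HQJ]
4. ∠LJQ = 65°  [L on ray JH]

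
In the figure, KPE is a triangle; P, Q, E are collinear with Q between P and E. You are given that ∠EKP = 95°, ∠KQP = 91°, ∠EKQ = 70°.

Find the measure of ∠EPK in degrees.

1. ∠EQK = 89°  [linear pair at Q on PE]
2. ∠KEQ = 21°  [△KQE]
3. ∠KEP = 21°  [Q on ray EP]
4. ∠EPK = 64°  [△KPE]

∠EPK = 64°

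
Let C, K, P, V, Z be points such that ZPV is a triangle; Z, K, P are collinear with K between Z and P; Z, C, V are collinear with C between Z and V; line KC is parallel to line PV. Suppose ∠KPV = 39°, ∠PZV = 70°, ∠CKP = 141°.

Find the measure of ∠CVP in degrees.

1. ∠VPZ = 39°  [K on ray PZ]
2. ∠PVZ = 71°  [△ZPV]
3. ∠CVP = 71°  [C on ray VZ]

∠CVP = 71°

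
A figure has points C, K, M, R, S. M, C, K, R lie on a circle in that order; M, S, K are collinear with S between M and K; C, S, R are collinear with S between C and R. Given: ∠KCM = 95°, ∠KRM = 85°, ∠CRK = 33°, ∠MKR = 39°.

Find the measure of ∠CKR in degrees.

∠CKR = 91°

1. ∠KMR = 56°  [△MKR]
2. ∠KCR = 56°  [same arc KR]
3. ∠CKR = 91°  [△CKR]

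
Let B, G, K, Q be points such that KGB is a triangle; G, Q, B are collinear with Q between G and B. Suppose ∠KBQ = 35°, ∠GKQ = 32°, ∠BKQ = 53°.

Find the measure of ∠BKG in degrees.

1. ∠BQK = 92°  [△KQB]
2. ∠GBK = 35°  [Q on ray BG]
3. ∠GQK = 88°  [linear pair at Q on GB]
4. ∠KGQ = 60°  [△KGQ]
5. ∠BGK = 60°  [Q on ray GB]
6. ∠BKG = 85°  [△KGB]

∠BKG = 85°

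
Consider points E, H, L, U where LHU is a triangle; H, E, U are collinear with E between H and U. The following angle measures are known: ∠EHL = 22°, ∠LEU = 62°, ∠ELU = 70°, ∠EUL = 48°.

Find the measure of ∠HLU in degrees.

∠HLU = 110°

1. ∠LHU = 22°  [E on ray HU]
2. ∠HUL = 48°  [E on ray UH]
3. ∠HLU = 110°  [△LHU]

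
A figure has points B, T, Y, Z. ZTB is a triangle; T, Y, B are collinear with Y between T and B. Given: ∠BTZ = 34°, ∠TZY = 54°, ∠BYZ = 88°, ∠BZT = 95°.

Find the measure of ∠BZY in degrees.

1. ∠TBZ = 51°  [△ZTB]
2. ∠YBZ = 51°  [Y on ray BT]
3. ∠BZY = 41°  [△ZYB]

∠BZY = 41°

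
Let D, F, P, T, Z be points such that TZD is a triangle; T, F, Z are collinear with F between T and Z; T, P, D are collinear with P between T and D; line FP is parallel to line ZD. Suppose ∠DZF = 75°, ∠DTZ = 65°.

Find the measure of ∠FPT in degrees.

1. ∠DZT = 75°  [F on ray ZT]
2. ∠TDZ = 40°  [△TZD]
3. ∠FPT = 40°  [FP∥ZD, corresponding at P]

∠FPT = 40°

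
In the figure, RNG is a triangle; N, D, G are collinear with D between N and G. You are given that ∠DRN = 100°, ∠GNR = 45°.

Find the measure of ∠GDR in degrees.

∠GDR = 145°

1. ∠DNR = 45°  [D on ray NG]
2. ∠NDR = 35°  [△RND]
3. ∠GDR = 145°  [linear pair at D on NG]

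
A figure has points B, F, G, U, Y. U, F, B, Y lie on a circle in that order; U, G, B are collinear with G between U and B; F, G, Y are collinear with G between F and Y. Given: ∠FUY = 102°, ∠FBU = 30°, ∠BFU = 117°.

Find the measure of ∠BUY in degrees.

1. ∠FYU = 30°  [same arc UF]
2. ∠BYU = 63°  [cyclic UFBY, opposite ∠F+∠Y]
3. ∠UFY = 48°  [△UFY]
4. ∠UBY = 48°  [same arc UY]
5. ∠BUY = 69°  [△UBY]

∠BUY = 69°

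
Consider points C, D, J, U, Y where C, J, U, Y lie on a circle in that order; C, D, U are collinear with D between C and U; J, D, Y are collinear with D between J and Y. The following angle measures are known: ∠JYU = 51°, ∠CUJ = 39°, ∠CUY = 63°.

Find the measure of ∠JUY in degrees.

∠JUY = 102°

1. ∠CYJ = 39°  [same arc CJ]
2. ∠CJY = 63°  [same arc CY]
3. ∠JCY = 78°  [△CJY]
4. ∠JUY = 102°  [cyclic CJUY, opposite ∠C+∠U]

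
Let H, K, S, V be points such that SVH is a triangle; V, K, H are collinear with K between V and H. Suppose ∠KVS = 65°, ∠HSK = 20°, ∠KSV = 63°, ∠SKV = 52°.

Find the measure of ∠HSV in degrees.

1. ∠HVS = 65°  [K on ray VH]
2. ∠HKS = 128°  [linear pair at K on VH]
3. ∠KHS = 32°  [△SKH]
4. ∠SHV = 32°  [K on ray HV]
5. ∠HSV = 83°  [△SVH]

∠HSV = 83°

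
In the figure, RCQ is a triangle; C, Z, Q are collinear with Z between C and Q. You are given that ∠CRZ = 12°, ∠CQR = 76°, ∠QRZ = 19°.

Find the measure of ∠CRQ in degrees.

1. ∠RQZ = 76°  [Z on ray QC]
2. ∠QZR = 85°  [△RZQ]
3. ∠CZR = 95°  [linear pair at Z on CQ]
4. ∠RCZ = 73°  [△RCZ]
5. ∠QCR = 73°  [Z on ray CQ]
6. ∠CRQ = 31°  [△RCQ]

∠CRQ = 31°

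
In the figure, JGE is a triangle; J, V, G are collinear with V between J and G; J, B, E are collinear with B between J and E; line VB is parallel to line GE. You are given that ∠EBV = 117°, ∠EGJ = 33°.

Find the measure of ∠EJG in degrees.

∠EJG = 84°

1. ∠JBV = 63°  [linear pair at B on JE]
2. ∠BVJ = 33°  [VB∥GE, corresponding at V]
3. ∠BJV = 84°  [△JVB]
4. ∠EJG = 84°  [V on JG, B on JE]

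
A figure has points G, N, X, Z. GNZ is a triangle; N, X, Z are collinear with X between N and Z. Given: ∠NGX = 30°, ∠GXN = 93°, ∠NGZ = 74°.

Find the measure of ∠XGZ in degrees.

∠XGZ = 44°

1. ∠GNX = 57°  [△GNX]
2. ∠GXZ = 87°  [linear pair at X on NZ]
3. ∠GNZ = 57°  [X on ray NZ]
4. ∠GZN = 49°  [△GNZ]
5. ∠GZX = 49°  [X on ray ZN]
6. ∠XGZ = 44°  [△GXZ]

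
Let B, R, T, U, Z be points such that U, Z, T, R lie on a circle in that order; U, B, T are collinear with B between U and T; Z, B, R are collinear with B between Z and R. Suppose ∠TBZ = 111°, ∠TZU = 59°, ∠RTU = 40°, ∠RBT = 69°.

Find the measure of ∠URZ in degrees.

∠URZ = 50°

1. ∠RBU = 111°  [vertical angles at B]
2. ∠TRU = 121°  [cyclic UZTR, opposite ∠Z+∠R]
3. ∠RUT = 19°  [△UTR]
4. ∠URZ = 50°  [△UBR]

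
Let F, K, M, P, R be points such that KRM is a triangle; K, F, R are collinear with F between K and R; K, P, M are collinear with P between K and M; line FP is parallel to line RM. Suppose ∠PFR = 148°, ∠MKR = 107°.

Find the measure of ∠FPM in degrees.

1. ∠KFP = 32°  [linear pair at F on KR]
2. ∠FKP = 107°  [F on KR, P on KM]
3. ∠FPK = 41°  [△KFP]
4. ∠FPM = 139°  [linear pair at P on KM]

∠FPM = 139°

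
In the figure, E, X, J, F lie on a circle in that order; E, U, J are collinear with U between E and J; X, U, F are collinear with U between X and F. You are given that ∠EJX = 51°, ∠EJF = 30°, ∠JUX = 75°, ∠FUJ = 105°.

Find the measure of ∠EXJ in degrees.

1. ∠EXF = 30°  [same arc EF]
2. ∠EUX = 105°  [linear pair at U on EJ]
3. ∠JEX = 45°  [△EUX]
4. ∠EXJ = 84°  [△EXJ]

∠EXJ = 84°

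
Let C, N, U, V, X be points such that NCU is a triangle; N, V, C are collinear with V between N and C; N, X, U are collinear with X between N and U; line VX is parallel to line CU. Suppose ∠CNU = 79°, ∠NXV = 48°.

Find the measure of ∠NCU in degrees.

∠NCU = 53°

1. ∠VNX = 79°  [V on NC, X on NU]
2. ∠NVX = 53°  [△NVX]
3. ∠NCU = 53°  [VX∥CU, corresponding at V]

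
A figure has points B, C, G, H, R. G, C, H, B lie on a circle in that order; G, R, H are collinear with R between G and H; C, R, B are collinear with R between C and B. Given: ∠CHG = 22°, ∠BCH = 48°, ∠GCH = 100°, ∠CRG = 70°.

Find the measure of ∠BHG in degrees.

∠BHG = 52°

1. ∠BGH = 48°  [same arc HB]
2. ∠GBH = 80°  [cyclic GCHB, opposite ∠C+∠B]
3. ∠BHG = 52°  [△GHB]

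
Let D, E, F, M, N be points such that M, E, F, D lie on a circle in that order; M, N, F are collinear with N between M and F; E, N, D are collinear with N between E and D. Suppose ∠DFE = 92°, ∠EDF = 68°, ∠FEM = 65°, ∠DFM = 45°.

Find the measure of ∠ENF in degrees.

∠ENF = 113°

1. ∠DEF = 20°  [△EFD]
2. ∠EMF = 68°  [same arc EF]
3. ∠EFM = 47°  [△MEF]
4. ∠ENF = 113°  [△ENF]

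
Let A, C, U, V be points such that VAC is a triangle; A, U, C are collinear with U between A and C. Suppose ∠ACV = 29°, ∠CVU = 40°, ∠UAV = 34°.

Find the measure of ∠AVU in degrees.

∠AVU = 77°

1. ∠UCV = 29°  [U on ray CA]
2. ∠CUV = 111°  [△VUC]
3. ∠AUV = 69°  [linear pair at U on AC]
4. ∠AVU = 77°  [△VAU]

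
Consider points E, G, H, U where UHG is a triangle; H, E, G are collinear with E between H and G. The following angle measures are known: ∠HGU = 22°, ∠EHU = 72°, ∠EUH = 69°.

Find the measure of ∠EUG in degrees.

∠EUG = 17°

1. ∠EGU = 22°  [E on ray GH]
2. ∠HEU = 39°  [△UHE]
3. ∠GEU = 141°  [linear pair at E on HG]
4. ∠EUG = 17°  [△UEG]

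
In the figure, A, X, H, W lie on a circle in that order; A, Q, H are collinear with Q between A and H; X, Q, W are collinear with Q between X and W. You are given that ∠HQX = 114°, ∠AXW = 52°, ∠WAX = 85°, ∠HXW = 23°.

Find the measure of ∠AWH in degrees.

∠AWH = 105°

1. ∠AHW = 52°  [same arc AW]
2. ∠HAW = 23°  [same arc HW]
3. ∠AWH = 105°  [△AHW]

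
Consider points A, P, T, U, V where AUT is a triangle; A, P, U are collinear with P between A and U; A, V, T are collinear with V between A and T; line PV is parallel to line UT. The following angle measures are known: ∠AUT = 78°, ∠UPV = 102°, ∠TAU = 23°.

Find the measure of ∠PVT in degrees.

∠PVT = 101°

1. ∠ATU = 79°  [△AUT]
2. ∠AVP = 79°  [PV∥UT, corresponding at V]
3. ∠PVT = 101°  [linear pair at V on AT]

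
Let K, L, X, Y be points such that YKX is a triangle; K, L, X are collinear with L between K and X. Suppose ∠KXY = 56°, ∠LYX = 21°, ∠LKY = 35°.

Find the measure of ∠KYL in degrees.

∠KYL = 68°

1. ∠LXY = 56°  [L on ray XK]
2. ∠XLY = 103°  [△YLX]
3. ∠KLY = 77°  [linear pair at L on KX]
4. ∠KYL = 68°  [△YKL]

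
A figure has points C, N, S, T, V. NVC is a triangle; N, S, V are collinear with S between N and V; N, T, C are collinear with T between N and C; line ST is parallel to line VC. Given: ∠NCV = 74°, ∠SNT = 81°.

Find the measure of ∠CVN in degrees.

∠CVN = 25°

1. ∠NTS = 74°  [ST∥VC, corresponding at T]
2. ∠NST = 25°  [△NST]
3. ∠CVN = 25°  [ST∥VC, corresponding at S]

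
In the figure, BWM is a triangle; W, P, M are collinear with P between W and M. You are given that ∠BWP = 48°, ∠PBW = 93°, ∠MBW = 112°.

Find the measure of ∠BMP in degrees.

∠BMP = 20°

1. ∠BWM = 48°  [P on ray WM]
2. ∠BMW = 20°  [△BWM]
3. ∠BMP = 20°  [P on ray MW]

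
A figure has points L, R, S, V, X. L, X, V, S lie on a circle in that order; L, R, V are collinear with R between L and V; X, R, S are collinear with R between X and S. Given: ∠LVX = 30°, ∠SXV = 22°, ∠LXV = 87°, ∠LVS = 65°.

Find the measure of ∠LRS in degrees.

1. ∠LSX = 30°  [same arc LX]
2. ∠SLV = 22°  [same arc VS]
3. ∠LRS = 128°  [△LRS]

∠LRS = 128°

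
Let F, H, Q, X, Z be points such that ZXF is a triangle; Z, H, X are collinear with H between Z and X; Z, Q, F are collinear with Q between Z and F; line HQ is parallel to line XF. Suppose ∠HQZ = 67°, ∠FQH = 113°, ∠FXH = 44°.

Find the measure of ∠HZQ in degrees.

1. ∠XFZ = 67°  [HQ∥XF, corresponding at Q]
2. ∠FXZ = 44°  [H on ray XZ]
3. ∠FZX = 69°  [△ZXF]
4. ∠HZQ = 69°  [H on ZX, Q on ZF]

∠HZQ = 69°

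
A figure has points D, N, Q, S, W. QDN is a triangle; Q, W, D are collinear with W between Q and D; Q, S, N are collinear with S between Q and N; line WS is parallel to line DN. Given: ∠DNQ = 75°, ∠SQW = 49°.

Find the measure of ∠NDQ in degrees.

∠NDQ = 56°

1. ∠QSW = 75°  [WS∥DN, corresponding at S]
2. ∠QWS = 56°  [△QWS]
3. ∠NDQ = 56°  [WS∥DN, corresponding at W]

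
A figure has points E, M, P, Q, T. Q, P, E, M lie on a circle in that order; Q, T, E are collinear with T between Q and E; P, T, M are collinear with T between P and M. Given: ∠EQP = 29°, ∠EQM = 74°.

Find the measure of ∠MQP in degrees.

∠MQP = 103°

1. ∠EMP = 29°  [same arc PE]
2. ∠EPM = 74°  [same arc EM]
3. ∠MEP = 77°  [△PEM]
4. ∠MQP = 103°  [cyclic QPEM, opposite ∠Q+∠E]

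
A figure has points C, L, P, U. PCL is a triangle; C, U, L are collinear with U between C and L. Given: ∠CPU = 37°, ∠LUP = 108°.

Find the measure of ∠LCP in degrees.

∠LCP = 71°

1. ∠CUP = 72°  [linear pair at U on CL]
2. ∠PCU = 71°  [△PCU]
3. ∠LCP = 71°  [U on ray CL]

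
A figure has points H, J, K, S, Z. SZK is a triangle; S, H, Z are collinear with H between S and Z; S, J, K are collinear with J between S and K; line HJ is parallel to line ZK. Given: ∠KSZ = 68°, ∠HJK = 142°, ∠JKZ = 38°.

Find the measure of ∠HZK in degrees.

1. ∠SKZ = 38°  [J on ray KS]
2. ∠KZS = 74°  [△SZK]
3. ∠HZK = 74°  [H on ray ZS]

∠HZK = 74°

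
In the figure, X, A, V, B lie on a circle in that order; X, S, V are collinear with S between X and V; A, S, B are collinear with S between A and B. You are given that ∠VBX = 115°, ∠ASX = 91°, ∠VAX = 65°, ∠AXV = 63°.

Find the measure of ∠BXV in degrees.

1. ∠BSV = 91°  [vertical angles at S]
2. ∠AVX = 52°  [△XAV]
3. ∠BSX = 89°  [linear pair at S on XV]
4. ∠ABX = 52°  [same arc XA]
5. ∠BXV = 39°  [△XSB]

∠BXV = 39°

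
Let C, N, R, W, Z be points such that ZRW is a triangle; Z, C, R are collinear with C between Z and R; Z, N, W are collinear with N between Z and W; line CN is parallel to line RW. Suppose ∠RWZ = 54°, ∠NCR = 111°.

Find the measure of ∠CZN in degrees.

∠CZN = 57°

1. ∠CNZ = 54°  [CN∥RW, corresponding at N]
2. ∠NCZ = 69°  [linear pair at C on ZR]
3. ∠CZN = 57°  [△ZCN]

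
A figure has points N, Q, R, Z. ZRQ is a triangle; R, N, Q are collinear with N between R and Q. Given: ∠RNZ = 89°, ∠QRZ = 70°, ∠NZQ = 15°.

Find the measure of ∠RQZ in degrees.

∠RQZ = 74°

1. ∠QNZ = 91°  [linear pair at N on RQ]
2. ∠NQZ = 74°  [△ZNQ]
3. ∠RQZ = 74°  [N on ray QR]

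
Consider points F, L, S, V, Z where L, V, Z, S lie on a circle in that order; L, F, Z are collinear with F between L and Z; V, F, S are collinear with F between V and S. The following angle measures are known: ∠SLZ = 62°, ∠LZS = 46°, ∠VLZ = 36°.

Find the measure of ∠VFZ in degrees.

∠VFZ = 82°

1. ∠LVS = 46°  [same arc LS]
2. ∠LFV = 98°  [△LFV]
3. ∠VFZ = 82°  [linear pair at F on LZ]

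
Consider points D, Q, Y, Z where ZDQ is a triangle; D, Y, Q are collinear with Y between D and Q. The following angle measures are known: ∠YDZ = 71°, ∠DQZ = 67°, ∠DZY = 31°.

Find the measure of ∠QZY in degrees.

1. ∠DYZ = 78°  [△ZDY]
2. ∠YQZ = 67°  [Y on ray QD]
3. ∠QYZ = 102°  [linear pair at Y on DQ]
4. ∠QZY = 11°  [△ZYQ]

∠QZY = 11°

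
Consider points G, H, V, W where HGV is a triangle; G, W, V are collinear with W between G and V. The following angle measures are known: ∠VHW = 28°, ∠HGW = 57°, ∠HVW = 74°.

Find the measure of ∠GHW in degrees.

∠GHW = 21°

1. ∠HWV = 78°  [△HWV]
2. ∠GWH = 102°  [linear pair at W on GV]
3. ∠GHW = 21°  [△HGW]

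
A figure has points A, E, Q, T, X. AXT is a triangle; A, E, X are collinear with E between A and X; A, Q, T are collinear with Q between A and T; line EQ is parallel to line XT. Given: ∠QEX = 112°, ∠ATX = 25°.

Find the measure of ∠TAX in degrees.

1. ∠AEQ = 68°  [linear pair at E on AX]
2. ∠AQE = 25°  [EQ∥XT, corresponding at Q]
3. ∠EAQ = 87°  [△AEQ]
4. ∠TAX = 87°  [E on AX, Q on AT]

∠TAX = 87°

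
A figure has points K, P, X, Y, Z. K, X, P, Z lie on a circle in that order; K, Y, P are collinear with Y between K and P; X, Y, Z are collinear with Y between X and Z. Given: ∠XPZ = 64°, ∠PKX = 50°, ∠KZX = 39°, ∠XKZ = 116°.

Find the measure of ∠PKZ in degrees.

1. ∠PZX = 50°  [same arc XP]
2. ∠PXZ = 66°  [△XPZ]
3. ∠PKZ = 66°  [same arc PZ]

∠PKZ = 66°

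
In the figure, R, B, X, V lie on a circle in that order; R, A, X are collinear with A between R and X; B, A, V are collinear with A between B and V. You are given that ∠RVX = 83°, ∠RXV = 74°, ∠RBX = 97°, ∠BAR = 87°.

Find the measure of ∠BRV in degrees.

1. ∠VRX = 23°  [△RXV]
2. ∠VAX = 87°  [vertical angles at A]
3. ∠VBX = 23°  [same arc XV]
4. ∠BVX = 19°  [△XAV]
5. ∠BXV = 138°  [△BXV]
6. ∠BRV = 42°  [cyclic RBXV, opposite ∠R+∠X]

∠BRV = 42°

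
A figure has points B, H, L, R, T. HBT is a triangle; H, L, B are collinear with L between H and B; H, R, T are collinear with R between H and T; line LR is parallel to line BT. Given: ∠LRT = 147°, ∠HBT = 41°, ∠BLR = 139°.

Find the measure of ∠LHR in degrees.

∠LHR = 106°

1. ∠HRL = 33°  [linear pair at R on HT]
2. ∠HLR = 41°  [LR∥BT, corresponding at L]
3. ∠LHR = 106°  [△HLR]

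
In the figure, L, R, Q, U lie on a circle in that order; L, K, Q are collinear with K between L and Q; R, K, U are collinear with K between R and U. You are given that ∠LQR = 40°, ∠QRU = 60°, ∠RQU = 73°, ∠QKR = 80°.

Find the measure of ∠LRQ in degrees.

1. ∠QUR = 47°  [△RQU]
2. ∠QLR = 47°  [same arc RQ]
3. ∠LRQ = 93°  [△LRQ]

∠LRQ = 93°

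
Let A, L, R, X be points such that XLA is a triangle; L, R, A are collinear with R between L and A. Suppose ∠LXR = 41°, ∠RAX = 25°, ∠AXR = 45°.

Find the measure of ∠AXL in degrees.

∠AXL = 86°

1. ∠ARX = 110°  [△XRA]
2. ∠LAX = 25°  [R on ray AL]
3. ∠LRX = 70°  [linear pair at R on LA]
4. ∠RLX = 69°  [△XLR]
5. ∠ALX = 69°  [R on ray LA]
6. ∠AXL = 86°  [△XLA]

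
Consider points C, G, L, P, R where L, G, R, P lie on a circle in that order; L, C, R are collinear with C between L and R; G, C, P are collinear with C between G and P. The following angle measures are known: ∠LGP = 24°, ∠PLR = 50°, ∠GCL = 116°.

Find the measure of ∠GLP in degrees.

1. ∠LRP = 24°  [same arc LP]
2. ∠PGR = 50°  [same arc RP]
3. ∠PCR = 116°  [vertical angles at C]
4. ∠GPR = 40°  [△RCP]
5. ∠GRP = 90°  [△GRP]
6. ∠GLP = 90°  [cyclic LGRP, opposite ∠L+∠R]

∠GLP = 90°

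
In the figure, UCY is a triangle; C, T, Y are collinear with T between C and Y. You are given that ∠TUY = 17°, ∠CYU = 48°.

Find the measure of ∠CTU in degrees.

1. ∠TYU = 48°  [T on ray YC]
2. ∠UTY = 115°  [△UTY]
3. ∠CTU = 65°  [linear pair at T on CY]

∠CTU = 65°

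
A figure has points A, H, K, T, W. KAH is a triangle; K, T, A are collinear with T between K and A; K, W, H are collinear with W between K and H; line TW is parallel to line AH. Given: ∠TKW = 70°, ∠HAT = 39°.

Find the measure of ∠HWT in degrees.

1. ∠AKH = 70°  [T on KA, W on KH]
2. ∠HAK = 39°  [T on ray AK]
3. ∠AHK = 71°  [△KAH]
4. ∠KWT = 71°  [TW∥AH, corresponding at W]
5. ∠HWT = 109°  [linear pair at W on KH]

∠HWT = 109°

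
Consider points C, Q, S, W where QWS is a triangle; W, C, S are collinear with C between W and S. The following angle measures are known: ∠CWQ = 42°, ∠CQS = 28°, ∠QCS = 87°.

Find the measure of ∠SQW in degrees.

1. ∠QWS = 42°  [C on ray WS]
2. ∠CSQ = 65°  [△QCS]
3. ∠QSW = 65°  [C on ray SW]
4. ∠SQW = 73°  [△QWS]

∠SQW = 73°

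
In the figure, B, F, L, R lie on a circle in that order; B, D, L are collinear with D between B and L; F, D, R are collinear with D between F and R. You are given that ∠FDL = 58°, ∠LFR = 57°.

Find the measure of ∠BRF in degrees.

1. ∠BDR = 58°  [vertical angles at D]
2. ∠LBR = 57°  [same arc LR]
3. ∠BRF = 65°  [△BDR]

∠BRF = 65°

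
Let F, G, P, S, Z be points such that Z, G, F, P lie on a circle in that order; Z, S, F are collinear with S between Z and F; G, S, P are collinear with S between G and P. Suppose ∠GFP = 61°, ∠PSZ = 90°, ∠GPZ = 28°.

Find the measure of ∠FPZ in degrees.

1. ∠GZP = 119°  [cyclic ZGFP, opposite ∠Z+∠F]
2. ∠FZP = 62°  [△ZSP]
3. ∠PGZ = 33°  [△ZGP]
4. ∠PFZ = 33°  [same arc ZP]
5. ∠FPZ = 85°  [△ZFP]

∠FPZ = 85°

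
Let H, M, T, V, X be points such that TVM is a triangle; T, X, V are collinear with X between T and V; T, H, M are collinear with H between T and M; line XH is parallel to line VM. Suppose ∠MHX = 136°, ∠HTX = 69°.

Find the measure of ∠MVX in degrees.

1. ∠THX = 44°  [linear pair at H on TM]
2. ∠HXT = 67°  [△TXH]
3. ∠HXV = 113°  [linear pair at X on TV]
4. ∠MVX = 67°  [XH∥VM, co-interior at V–X]

∠MVX = 67°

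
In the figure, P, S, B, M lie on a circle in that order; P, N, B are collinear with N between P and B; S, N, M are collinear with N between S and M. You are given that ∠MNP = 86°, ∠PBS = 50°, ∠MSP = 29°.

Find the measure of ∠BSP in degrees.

∠BSP = 73°

1. ∠PMS = 50°  [same arc PS]
2. ∠MBP = 29°  [same arc PM]
3. ∠BPM = 44°  [△PNM]
4. ∠BMP = 107°  [△PBM]
5. ∠BSP = 73°  [cyclic PSBM, opposite ∠S+∠M]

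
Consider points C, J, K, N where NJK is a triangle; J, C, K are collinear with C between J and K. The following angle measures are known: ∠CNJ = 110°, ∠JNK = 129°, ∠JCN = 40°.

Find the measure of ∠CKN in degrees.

1. ∠CJN = 30°  [△NJC]
2. ∠KJN = 30°  [C on ray JK]
3. ∠JKN = 21°  [△NJK]
4. ∠CKN = 21°  [C on ray KJ]

∠CKN = 21°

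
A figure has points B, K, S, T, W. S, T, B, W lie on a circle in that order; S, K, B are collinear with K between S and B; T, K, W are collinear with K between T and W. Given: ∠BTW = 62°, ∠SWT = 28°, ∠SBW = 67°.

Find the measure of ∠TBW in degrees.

∠TBW = 95°

1. ∠STW = 67°  [same arc SW]
2. ∠TSW = 85°  [△STW]
3. ∠TBW = 95°  [cyclic STBW, opposite ∠S+∠B]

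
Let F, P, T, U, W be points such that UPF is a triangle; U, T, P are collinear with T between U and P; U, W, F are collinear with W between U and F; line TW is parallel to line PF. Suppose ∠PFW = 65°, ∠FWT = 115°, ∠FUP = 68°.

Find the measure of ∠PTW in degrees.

1. ∠TWU = 65°  [linear pair at W on UF]
2. ∠TUW = 68°  [T on UP, W on UF]
3. ∠UTW = 47°  [△UTW]
4. ∠PTW = 133°  [linear pair at T on UP]

∠PTW = 133°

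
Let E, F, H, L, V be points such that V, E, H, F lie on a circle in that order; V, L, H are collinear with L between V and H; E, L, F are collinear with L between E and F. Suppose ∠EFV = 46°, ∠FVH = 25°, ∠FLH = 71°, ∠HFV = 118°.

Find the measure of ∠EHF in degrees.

1. ∠FEH = 25°  [same arc HF]
2. ∠FHV = 37°  [△VHF]
3. ∠EFH = 72°  [△HLF]
4. ∠EHF = 83°  [△EHF]

∠EHF = 83°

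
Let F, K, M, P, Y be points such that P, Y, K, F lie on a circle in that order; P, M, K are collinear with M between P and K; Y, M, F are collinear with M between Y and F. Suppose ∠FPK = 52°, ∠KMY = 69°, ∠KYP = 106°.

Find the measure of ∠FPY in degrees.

1. ∠FYK = 52°  [same arc KF]
2. ∠FMP = 69°  [vertical angles at M]
3. ∠PMY = 111°  [linear pair at M on PK]
4. ∠PKY = 59°  [△YMK]
5. ∠KPY = 15°  [△PYK]
6. ∠PFY = 59°  [△PMF]
7. ∠FYP = 54°  [△PMY]
8. ∠FPY = 67°  [△PYF]

∠FPY = 67°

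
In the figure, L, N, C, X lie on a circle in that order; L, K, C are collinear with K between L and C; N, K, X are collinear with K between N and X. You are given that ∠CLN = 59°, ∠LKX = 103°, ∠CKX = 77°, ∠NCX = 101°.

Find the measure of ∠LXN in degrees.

∠LXN = 57°

1. ∠LKN = 77°  [vertical angles at K]
2. ∠NLX = 79°  [cyclic LNCX, opposite ∠L+∠C]
3. ∠LNX = 44°  [△LKN]
4. ∠LXN = 57°  [△LNX]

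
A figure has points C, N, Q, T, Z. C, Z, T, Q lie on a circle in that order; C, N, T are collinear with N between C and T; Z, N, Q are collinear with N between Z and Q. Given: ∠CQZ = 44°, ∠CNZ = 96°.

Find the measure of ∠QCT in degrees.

1. ∠CTZ = 44°  [same arc CZ]
2. ∠TNZ = 84°  [linear pair at N on CT]
3. ∠QZT = 52°  [△ZNT]
4. ∠QCT = 52°  [same arc TQ]

∠QCT = 52°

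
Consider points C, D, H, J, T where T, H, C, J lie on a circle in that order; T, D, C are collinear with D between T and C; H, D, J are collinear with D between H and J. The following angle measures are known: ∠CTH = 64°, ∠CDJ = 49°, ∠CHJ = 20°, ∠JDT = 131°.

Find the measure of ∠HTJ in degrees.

1. ∠CJH = 64°  [same arc HC]
2. ∠HCJ = 96°  [△HCJ]
3. ∠HTJ = 84°  [cyclic THCJ, opposite ∠T+∠C]

∠HTJ = 84°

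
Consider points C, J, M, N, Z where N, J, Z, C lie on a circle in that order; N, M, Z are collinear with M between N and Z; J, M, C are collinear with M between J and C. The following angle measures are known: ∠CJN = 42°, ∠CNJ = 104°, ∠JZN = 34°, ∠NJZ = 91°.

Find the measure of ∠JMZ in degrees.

1. ∠CZN = 42°  [same arc NC]
2. ∠JCN = 34°  [△NJC]
3. ∠NCZ = 89°  [cyclic NJZC, opposite ∠J+∠C]
4. ∠CNZ = 49°  [△NZC]
5. ∠CMN = 97°  [△NMC]
6. ∠JMZ = 97°  [vertical angles at M]

∠JMZ = 97°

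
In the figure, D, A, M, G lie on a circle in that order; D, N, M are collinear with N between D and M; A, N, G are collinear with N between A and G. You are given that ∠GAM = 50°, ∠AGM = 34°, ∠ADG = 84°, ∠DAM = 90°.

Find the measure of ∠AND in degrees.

∠AND = 106°

1. ∠ADM = 34°  [same arc AM]
2. ∠AMD = 56°  [△DAM]
3. ∠ANM = 74°  [△ANM]
4. ∠AND = 106°  [linear pair at N on DM]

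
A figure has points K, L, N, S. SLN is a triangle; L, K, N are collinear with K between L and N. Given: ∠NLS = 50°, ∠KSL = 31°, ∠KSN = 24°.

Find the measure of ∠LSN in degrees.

∠LSN = 55°

1. ∠KLS = 50°  [K on ray LN]
2. ∠LKS = 99°  [△SLK]
3. ∠NKS = 81°  [linear pair at K on LN]
4. ∠KNS = 75°  [△SKN]
5. ∠LNS = 75°  [K on ray NL]
6. ∠LSN = 55°  [△SLN]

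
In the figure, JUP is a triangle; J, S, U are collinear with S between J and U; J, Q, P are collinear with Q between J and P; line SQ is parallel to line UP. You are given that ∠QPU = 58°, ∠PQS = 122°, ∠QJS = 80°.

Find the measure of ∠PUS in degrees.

∠PUS = 42°

1. ∠JPU = 58°  [Q on ray PJ]
2. ∠PJU = 80°  [S on JU, Q on JP]
3. ∠JUP = 42°  [△JUP]
4. ∠PUS = 42°  [S on ray UJ]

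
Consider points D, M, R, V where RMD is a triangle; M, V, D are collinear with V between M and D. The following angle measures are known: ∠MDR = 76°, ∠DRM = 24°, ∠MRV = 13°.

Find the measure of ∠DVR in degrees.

1. ∠DMR = 80°  [△RMD]
2. ∠RMV = 80°  [V on ray MD]
3. ∠MVR = 87°  [△RMV]
4. ∠DVR = 93°  [linear pair at V on MD]

∠DVR = 93°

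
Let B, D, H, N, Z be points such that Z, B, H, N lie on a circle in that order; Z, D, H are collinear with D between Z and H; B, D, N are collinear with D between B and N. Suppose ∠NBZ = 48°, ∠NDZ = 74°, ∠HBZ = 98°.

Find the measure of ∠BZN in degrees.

∠BZN = 76°

1. ∠NHZ = 48°  [same arc ZN]
2. ∠HNZ = 82°  [cyclic ZBHN, opposite ∠B+∠N]
3. ∠HZN = 50°  [△ZHN]
4. ∠BNZ = 56°  [△ZDN]
5. ∠BZN = 76°  [△ZBN]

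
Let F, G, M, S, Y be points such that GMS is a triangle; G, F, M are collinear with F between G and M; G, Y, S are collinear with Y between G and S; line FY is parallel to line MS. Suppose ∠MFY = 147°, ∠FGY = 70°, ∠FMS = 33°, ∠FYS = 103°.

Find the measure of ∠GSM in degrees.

1. ∠GFY = 33°  [linear pair at F on GM]
2. ∠FYG = 77°  [△GFY]
3. ∠GSM = 77°  [FY∥MS, corresponding at Y]

∠GSM = 77°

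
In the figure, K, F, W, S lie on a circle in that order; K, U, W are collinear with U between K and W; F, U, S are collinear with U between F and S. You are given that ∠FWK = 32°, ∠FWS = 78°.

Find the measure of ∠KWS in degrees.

1. ∠FSK = 32°  [same arc KF]
2. ∠FKS = 102°  [cyclic KFWS, opposite ∠K+∠W]
3. ∠KFS = 46°  [△KFS]
4. ∠KWS = 46°  [same arc KS]

∠KWS = 46°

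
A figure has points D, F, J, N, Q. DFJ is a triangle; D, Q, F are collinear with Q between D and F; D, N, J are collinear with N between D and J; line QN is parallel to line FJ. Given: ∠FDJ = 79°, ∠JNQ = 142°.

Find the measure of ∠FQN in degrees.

1. ∠NDQ = 79°  [Q on DF, N on DJ]
2. ∠DNQ = 38°  [linear pair at N on DJ]
3. ∠DQN = 63°  [△DQN]
4. ∠FQN = 117°  [linear pair at Q on DF]

∠FQN = 117°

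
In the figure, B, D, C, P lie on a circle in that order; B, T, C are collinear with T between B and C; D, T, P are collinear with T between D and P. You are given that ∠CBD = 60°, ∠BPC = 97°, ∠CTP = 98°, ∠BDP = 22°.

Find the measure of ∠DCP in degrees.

∠DCP = 59°

1. ∠CPD = 60°  [same arc DC]
2. ∠BTD = 98°  [△BTD]
3. ∠BDC = 83°  [cyclic BDCP, opposite ∠D+∠P]
4. ∠CTD = 82°  [linear pair at T on BC]
5. ∠BCD = 37°  [△BDC]
6. ∠CDP = 61°  [△DTC]
7. ∠DCP = 59°  [△DCP]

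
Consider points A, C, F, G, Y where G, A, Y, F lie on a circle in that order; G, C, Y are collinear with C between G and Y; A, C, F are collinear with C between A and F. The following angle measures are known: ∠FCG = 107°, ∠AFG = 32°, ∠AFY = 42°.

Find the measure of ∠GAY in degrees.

1. ∠AYG = 32°  [same arc GA]
2. ∠AGY = 42°  [same arc AY]
3. ∠GAY = 106°  [△GAY]

∠GAY = 106°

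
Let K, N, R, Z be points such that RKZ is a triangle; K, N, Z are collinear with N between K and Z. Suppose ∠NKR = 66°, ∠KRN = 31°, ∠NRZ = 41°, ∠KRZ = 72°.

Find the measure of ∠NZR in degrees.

∠NZR = 42°

1. ∠RKZ = 66°  [N on ray KZ]
2. ∠KZR = 42°  [△RKZ]
3. ∠NZR = 42°  [N on ray ZK]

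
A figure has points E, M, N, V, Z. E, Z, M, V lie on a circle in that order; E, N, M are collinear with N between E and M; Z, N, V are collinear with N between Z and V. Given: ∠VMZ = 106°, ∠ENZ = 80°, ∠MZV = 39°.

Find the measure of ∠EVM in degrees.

1. ∠MVZ = 35°  [△ZMV]
2. ∠MNV = 80°  [vertical angles at N]
3. ∠MEV = 39°  [same arc MV]
4. ∠EMV = 65°  [△MNV]
5. ∠EVM = 76°  [△EMV]

∠EVM = 76°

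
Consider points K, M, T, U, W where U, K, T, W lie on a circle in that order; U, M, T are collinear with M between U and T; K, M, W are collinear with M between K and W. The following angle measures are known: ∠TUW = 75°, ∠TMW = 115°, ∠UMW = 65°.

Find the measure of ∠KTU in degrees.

1. ∠TKW = 75°  [same arc TW]
2. ∠KMT = 65°  [vertical angles at M]
3. ∠KTU = 40°  [△KMT]

∠KTU = 40°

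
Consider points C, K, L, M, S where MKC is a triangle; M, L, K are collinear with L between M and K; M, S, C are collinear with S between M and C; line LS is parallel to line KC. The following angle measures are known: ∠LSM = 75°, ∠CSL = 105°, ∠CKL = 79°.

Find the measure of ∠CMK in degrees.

1. ∠KCM = 75°  [LS∥KC, corresponding at S]
2. ∠CKM = 79°  [L on ray KM]
3. ∠CMK = 26°  [△MKC]

∠CMK = 26°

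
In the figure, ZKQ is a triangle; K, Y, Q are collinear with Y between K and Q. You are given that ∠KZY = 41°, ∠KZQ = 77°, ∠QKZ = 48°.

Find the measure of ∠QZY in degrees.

∠QZY = 36°

1. ∠KQZ = 55°  [△ZKQ]
2. ∠YKZ = 48°  [Y on ray KQ]
3. ∠YQZ = 55°  [Y on ray QK]
4. ∠KYZ = 91°  [△ZKY]
5. ∠QYZ = 89°  [linear pair at Y on KQ]
6. ∠QZY = 36°  [△ZYQ]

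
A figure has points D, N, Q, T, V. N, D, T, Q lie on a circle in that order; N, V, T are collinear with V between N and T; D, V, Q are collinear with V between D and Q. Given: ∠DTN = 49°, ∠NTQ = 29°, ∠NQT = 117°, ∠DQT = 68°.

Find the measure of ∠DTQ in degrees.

∠DTQ = 78°

1. ∠DQN = 49°  [same arc ND]
2. ∠NDQ = 29°  [same arc NQ]
3. ∠DNQ = 102°  [△NDQ]
4. ∠DTQ = 78°  [cyclic NDTQ, opposite ∠N+∠T]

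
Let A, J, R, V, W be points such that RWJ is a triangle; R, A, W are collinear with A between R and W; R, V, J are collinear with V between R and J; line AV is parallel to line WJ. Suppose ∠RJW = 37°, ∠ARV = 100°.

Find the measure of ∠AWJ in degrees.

∠AWJ = 43°

1. ∠AVR = 37°  [AV∥WJ, corresponding at V]
2. ∠RAV = 43°  [△RAV]
3. ∠VAW = 137°  [linear pair at A on RW]
4. ∠AWJ = 43°  [AV∥WJ, co-interior at W–A]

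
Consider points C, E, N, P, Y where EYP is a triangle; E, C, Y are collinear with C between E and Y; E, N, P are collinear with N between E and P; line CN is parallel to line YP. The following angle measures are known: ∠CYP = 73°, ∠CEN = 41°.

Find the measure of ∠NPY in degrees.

∠NPY = 66°

1. ∠EYP = 73°  [C on ray YE]
2. ∠PEY = 41°  [C on EY, N on EP]
3. ∠EPY = 66°  [△EYP]
4. ∠NPY = 66°  [N on ray PE]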